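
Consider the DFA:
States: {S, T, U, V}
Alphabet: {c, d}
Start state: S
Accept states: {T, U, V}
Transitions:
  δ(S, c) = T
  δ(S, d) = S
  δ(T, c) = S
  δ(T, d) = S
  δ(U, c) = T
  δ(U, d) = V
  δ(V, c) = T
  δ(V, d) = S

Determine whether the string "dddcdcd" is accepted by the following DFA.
Processing string "dddcdcd":
  S --d--> S
  S --d--> S
  S --d--> S
  S --c--> T
  T --d--> S
  S --c--> T
  T --d--> S
Final state: S
Accept states: {T, U, V}
No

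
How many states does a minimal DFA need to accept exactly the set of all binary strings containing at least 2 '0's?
By Myhill–Nerode, count the distinguishable equivalence classes: 3 classes — having seen 0, 1, or ≥2 copies of '0'; any two classes i < j (j ≤ 2) are distinguished by the string 0^(2−j), which takes class j to 2 copies (accepted) but leaves class i below 2 (rejected).
3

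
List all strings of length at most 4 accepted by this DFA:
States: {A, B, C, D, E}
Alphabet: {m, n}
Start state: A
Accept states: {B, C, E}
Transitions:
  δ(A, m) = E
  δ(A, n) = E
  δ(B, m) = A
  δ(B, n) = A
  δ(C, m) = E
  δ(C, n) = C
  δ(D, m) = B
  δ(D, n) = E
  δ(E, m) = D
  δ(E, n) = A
m, n, mmm, mmn, mnm, mnn, nmm, nmn, nnm, nnn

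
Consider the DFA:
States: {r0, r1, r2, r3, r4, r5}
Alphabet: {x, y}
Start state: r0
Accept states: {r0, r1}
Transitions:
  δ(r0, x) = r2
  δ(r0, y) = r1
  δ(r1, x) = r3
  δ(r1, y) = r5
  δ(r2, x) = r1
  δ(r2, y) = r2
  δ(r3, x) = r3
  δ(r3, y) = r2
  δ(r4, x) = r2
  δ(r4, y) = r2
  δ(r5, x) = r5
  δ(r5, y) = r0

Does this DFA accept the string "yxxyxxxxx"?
Processing string "yxxyxxxxx":
  r0 --y--> r1
  r1 --x--> r3
  r3 --x--> r3
  r3 --y--> r2
  r2 --x--> r1
  r1 --x--> r3
  r3 --x--> r3
  r3 --x--> r3
  r3 --x--> r3
Final state: r3
Accept states: {r0, r1}
No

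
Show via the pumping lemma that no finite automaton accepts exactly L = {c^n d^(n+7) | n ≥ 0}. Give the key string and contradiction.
Assume L is regular with pumping length p. Idea: pumping the c-block breaks the fixed offset of 7.
Choose s = c^p d^(p+7) ∈ L. By the pumping lemma, s = xyz with |xy| ≤ p, |y| > 0, so y = c^k with k ≥ 1. Then xy²z = c^(p+k) d^(p+7). For this to be in L we would need p+7 = (p+k)+7, i.e. k = 0, contradicting k ≥ 1. So xy²z ∉ L.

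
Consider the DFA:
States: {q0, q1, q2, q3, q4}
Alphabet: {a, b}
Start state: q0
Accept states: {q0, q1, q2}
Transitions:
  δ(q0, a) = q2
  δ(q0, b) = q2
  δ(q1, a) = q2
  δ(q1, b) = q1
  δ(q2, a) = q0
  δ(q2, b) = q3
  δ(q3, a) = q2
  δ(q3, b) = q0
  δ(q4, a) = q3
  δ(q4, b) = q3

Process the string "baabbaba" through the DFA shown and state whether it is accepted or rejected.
Processing string "baabbaba":
  q0 --b--> q2
  q2 --a--> q0
  q0 --a--> q2
  q2 --b--> q3
  q3 --b--> q0
  q0 --a--> q2
  q2 --b--> q3
  q3 --a--> q2
Final state: q2
Accept states: {q0, q1, q2}
Yes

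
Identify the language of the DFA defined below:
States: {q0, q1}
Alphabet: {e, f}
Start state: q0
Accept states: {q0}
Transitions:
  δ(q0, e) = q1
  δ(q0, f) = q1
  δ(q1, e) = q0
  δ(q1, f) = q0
Testing a few strings:
  'fff' → reject
  'eee' → reject
  'ef' → accept
  'e' → reject
State roles: q0=even length so far; q1=odd length so far
All strings over {e,f} of even length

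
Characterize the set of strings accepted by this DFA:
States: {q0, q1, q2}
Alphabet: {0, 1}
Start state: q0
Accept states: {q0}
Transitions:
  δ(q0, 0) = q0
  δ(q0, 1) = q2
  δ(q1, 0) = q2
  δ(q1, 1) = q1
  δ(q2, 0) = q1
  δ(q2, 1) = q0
Testing a few strings:
  '1110' → reject
  '0010' → reject
  '1' → reject
  '0' → accept
State roles: q0=value ≡ 0 (mod 3); q1=value ≡ 2 (mod 3); q2=value ≡ 1 (mod 3)
All binary strings representing a multiple of 3 (read in base 2; leading zeros allowed and ε counts as 0)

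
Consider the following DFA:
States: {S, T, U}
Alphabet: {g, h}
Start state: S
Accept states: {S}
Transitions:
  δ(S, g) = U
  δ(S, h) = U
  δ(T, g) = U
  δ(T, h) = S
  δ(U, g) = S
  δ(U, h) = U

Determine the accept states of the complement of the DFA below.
Complement accept states = All states \ Original accept states
= {S, T, U} \ {S}
{T, U}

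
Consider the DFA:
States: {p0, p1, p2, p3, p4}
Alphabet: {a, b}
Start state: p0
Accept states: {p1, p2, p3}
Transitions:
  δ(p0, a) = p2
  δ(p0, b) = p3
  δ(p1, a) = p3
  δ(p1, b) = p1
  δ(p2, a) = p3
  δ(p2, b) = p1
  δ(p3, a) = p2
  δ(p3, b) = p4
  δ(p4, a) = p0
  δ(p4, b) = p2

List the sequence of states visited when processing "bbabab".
read 'b': p0 → p3
  read 'b': p3 → p4
  read 'a': p4 → p0
  read 'b': p0 → p3
  read 'a': p3 → p2
  read 'b': p2 → p1
p0 -> p3 -> p4 -> p0 -> p3 -> p2 -> p1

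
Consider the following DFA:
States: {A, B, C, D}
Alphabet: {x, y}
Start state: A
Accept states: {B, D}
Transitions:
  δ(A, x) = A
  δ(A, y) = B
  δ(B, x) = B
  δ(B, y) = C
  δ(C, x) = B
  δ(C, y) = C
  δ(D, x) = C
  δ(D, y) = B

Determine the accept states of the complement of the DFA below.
Complement accept states = All states \ Original accept states
= {A, B, C, D} \ {B, D}
{A, C}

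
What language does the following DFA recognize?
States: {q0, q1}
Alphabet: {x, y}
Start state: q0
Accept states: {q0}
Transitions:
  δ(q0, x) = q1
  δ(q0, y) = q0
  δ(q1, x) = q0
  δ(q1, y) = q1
Testing a few strings:
  'y' → accept
  'xyx' → accept
  'x' → reject
  'xyy' → reject
State roles: q0=even number of x's so far; q1=odd number of x's so far
All strings over {x,y} with an even number of x's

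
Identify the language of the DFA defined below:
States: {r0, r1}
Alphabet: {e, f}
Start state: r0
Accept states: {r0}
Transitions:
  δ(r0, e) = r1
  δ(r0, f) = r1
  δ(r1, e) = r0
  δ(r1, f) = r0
Testing a few strings:
  'fe' → accept
  'ee' → accept
  'f' → reject
  'eff' → reject
State roles: r0=even length so far; r1=odd length so far
All strings over {e,f} of even length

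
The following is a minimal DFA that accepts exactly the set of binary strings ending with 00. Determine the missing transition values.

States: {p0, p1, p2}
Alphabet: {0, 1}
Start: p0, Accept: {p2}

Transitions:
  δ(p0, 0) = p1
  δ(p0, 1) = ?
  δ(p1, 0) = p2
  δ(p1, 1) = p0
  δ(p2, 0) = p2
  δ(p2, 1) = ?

From the language and accept set, identify what each state tracks — p0: last symbol not 0; p1: one trailing 0; p2: two trailing 0's.
Each missing δ(q, a) is the state matching the new tracked value after reading a.
δ(p0, 1) = p0; δ(p2, 1) = p0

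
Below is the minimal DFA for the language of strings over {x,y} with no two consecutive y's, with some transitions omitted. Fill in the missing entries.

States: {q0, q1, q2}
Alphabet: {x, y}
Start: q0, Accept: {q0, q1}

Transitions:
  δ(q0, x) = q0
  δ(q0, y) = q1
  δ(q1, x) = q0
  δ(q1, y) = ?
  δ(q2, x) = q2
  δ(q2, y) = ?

From the language and accept set, identify what each state tracks — q0: last symbol not y (ok); q1: last symbol y (ok); q2: saw yy (dead).
Each missing δ(q, a) is the state matching the new tracked value after reading a.
δ(q1, y) = q2; δ(q2, y) = q2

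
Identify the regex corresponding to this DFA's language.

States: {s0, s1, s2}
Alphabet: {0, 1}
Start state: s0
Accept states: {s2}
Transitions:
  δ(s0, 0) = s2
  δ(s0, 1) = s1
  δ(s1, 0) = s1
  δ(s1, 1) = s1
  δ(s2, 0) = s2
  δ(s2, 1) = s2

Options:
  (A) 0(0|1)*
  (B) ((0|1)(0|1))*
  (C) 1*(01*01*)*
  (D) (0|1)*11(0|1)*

Check each option against the DFA on short strings; one disagreement eliminates an option:
  (A) 0(0|1)*: agrees with the DFA on every string of length ≤ 6
  (B) ((0|1)(0|1))*: on ε the DFA stays in s0 and rejects (s0 ∉ Accept), but the regex matches it → eliminate
  (C) 1*(01*01*)*: on ε the DFA stays in s0 and rejects (s0 ∉ Accept), but the regex matches it → eliminate
  (D) (0|1)*11(0|1)*: on '0' the DFA goes s0 → s2 and accepts (s2 ∈ Accept), but the regex does not match it → eliminate
Only (A) is consistent with the DFA.
(A) 0(0|1)*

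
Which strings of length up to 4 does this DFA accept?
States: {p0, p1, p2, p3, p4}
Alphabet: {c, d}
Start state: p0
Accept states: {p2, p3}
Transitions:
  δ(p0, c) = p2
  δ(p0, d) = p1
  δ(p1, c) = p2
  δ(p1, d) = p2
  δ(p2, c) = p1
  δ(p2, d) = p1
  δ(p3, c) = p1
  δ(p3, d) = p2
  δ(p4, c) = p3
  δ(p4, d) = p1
c, dc, dd, ccc, ccd, cdc, cdd, dccc, dccd, dcdc, dcdd, ddcc, ddcd, dddc, dddd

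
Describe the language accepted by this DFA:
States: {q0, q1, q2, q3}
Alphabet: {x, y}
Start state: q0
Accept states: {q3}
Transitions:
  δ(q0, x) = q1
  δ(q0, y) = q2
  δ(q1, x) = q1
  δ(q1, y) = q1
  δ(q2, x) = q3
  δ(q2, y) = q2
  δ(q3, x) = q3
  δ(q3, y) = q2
Testing a few strings:
  'xxyy' → reject
  'yxx' → accept
  'yx' → accept
  'yyxy' → reject
State roles: q0=no input read; q1=started with x (dead); q2=started with y, last symbol y; q3=started with y, last symbol x
All strings over {x,y} that start with y and end with x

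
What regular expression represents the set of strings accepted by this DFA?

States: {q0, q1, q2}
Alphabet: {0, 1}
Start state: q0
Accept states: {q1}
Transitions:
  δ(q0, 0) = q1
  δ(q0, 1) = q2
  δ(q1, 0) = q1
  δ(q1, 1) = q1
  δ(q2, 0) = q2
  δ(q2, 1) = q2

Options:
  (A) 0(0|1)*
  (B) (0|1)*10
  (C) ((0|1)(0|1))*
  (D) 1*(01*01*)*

Check each option against the DFA on short strings; one disagreement eliminates an option:
  (A) 0(0|1)*: agrees with the DFA on every string of length ≤ 6
  (B) (0|1)*10: on '0' the DFA goes q0 → q1 and accepts (q1 ∈ Accept), but the regex does not match it → eliminate
  (C) ((0|1)(0|1))*: on ε the DFA stays in q0 and rejects (q0 ∉ Accept), but the regex matches it → eliminate
  (D) 1*(01*01*)*: on ε the DFA stays in q0 and rejects (q0 ∉ Accept), but the regex matches it → eliminate
Only (A) is consistent with the DFA.
(A) 0(0|1)*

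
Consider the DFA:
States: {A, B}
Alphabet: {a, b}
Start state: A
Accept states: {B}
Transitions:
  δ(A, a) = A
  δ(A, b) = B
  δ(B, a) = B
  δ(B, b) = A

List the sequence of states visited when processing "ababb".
read 'a': A → A
  read 'b': A → B
  read 'a': B → B
  read 'b': B → A
  read 'b': A → B
A -> A -> B -> B -> A -> B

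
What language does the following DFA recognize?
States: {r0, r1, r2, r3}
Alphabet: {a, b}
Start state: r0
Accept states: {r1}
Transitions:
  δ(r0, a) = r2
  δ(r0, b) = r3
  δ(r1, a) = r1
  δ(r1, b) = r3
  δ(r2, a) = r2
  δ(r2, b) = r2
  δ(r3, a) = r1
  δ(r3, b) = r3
Testing a few strings:
  'baba' → accept
  'bba' → accept
  'ab' → reject
  'bb' → reject
State roles: r0=no input read; r1=started with b, last symbol a; r2=started with a (dead); r3=started with b, last symbol b
All strings over {a,b} that start with b and end with a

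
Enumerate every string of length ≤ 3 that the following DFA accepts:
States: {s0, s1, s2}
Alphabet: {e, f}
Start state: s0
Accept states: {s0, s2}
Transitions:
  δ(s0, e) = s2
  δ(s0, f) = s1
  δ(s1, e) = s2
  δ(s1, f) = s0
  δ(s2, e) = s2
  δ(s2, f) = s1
ε, e, ee, fe, ff, eee, efe, eff, fee, ffe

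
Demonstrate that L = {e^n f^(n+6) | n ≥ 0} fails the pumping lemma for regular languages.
Assume L is regular with pumping length p. Idea: pumping the e-block breaks the fixed offset of 6.
Choose s = e^p f^(p+6) ∈ L. By the pumping lemma, s = xyz with |xy| ≤ p, |y| > 0, so y = e^k with k ≥ 1. Then xy²z = e^(p+k) f^(p+6). For this to be in L we would need p+6 = (p+k)+6, i.e. k = 0, contradicting k ≥ 1. So xy²z ∉ L.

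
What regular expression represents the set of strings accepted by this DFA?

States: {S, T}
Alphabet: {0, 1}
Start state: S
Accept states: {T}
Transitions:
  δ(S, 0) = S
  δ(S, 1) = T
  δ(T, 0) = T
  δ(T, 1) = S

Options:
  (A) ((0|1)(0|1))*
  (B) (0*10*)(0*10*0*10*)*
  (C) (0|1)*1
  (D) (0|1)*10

Check each option against the DFA on short strings; one disagreement eliminates an option:
  (A) ((0|1)(0|1))*: on ε the DFA stays in S and rejects (S ∉ Accept), but the regex matches it → eliminate
  (B) (0*10*)(0*10*0*10*)*: agrees with the DFA on every string of length ≤ 6
  (C) (0|1)*1: on '10' the DFA goes S → T → T and accepts (T ∈ Accept), but the regex does not match it → eliminate
  (D) (0|1)*10: on '1' the DFA goes S → T and accepts (T ∈ Accept), but the regex does not match it → eliminate
Only (B) is consistent with the DFA.
(B) (0*10*)(0*10*0*10*)*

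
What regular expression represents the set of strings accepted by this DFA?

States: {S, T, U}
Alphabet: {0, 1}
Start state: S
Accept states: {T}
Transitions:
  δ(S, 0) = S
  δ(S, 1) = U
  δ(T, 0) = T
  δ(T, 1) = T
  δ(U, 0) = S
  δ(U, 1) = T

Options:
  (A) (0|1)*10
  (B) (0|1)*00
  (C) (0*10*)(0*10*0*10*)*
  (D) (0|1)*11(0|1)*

Check each option against the DFA on short strings; one disagreement eliminates an option:
  (A) (0|1)*10: on '10' the DFA goes S → U → S and rejects (S ∉ Accept), but the regex matches it → eliminate
  (B) (0|1)*00: on '00' the DFA goes S → S → S and rejects (S ∉ Accept), but the regex matches it → eliminate
  (C) (0*10*)(0*10*0*10*)*: on '1' the DFA goes S → U and rejects (U ∉ Accept), but the regex matches it → eliminate
  (D) (0|1)*11(0|1)*: agrees with the DFA on every string of length ≤ 6
Only (D) is consistent with the DFA.
(D) (0|1)*11(0|1)*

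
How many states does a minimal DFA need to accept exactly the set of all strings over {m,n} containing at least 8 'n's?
By Myhill–Nerode, count the distinguishable equivalence classes: 9 classes — having seen 0, 1, …, 7, or ≥8 copies of 'n'; any two classes i < j (j ≤ 8) are distinguished by the string n^(8−j), which takes class j to 8 copies (accepted) but leaves class i below 8 (rejected).
9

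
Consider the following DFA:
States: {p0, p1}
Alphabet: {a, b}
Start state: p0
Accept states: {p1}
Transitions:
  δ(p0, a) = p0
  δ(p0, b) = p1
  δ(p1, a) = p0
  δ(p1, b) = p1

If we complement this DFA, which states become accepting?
Complement accept states = All states \ Original accept states
= {p0, p1} \ {p1}
{p0}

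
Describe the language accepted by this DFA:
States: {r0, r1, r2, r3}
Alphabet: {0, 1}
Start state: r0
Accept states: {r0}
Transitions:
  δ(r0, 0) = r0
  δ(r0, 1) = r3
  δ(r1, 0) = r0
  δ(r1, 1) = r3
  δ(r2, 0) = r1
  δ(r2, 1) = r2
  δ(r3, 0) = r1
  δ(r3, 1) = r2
Testing a few strings:
  '1101' → reject
  '1100' → accept
  '10' → reject
  '101' → reject
State roles: r0=value ≡ 0 (mod 4); r1=value ≡ 2 (mod 4); r2=value ≡ 3 (mod 4); r3=value ≡ 1 (mod 4)
All binary strings representing a multiple of 4 (read in base 2; leading zeros allowed and ε counts as 0)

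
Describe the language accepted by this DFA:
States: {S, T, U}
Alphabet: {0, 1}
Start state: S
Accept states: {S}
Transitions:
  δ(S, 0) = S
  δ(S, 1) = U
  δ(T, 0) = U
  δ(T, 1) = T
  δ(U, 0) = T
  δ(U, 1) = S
Testing a few strings:
  '0111' → reject
  '11' → accept
  '0' → accept
  '010' → reject
State roles: S=value ≡ 0 (mod 3); T=value ≡ 2 (mod 3); U=value ≡ 1 (mod 3)
All binary strings representing a multiple of 3 (read in base 2; leading zeros allowed and ε counts as 0)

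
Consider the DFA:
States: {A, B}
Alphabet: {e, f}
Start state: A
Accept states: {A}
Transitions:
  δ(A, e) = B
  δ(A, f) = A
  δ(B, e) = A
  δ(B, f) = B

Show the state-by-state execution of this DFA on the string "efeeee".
read 'e': A → B
  read 'f': B → B
  read 'e': B → A
  read 'e': A → B
  read 'e': B → A
  read 'e': A → B
A -> B -> B -> A -> B -> A -> B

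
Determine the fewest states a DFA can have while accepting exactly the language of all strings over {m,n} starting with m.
By Myhill–Nerode, count the distinguishable equivalence classes: three classes — empty / started with m / started with n (dead).
3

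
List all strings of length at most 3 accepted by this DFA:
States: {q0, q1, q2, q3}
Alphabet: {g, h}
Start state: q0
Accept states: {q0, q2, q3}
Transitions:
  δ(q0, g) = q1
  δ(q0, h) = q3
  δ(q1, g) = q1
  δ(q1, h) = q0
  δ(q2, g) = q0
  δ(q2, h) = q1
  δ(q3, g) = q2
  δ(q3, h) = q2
ε, h, gh, hg, hh, ggh, ghh, hgg, hhg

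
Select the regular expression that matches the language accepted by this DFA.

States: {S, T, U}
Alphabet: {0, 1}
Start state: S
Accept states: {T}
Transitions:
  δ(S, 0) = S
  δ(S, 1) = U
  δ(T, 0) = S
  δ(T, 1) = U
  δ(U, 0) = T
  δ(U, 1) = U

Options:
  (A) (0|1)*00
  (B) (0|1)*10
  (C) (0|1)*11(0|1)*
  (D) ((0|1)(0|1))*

Check each option against the DFA on short strings; one disagreement eliminates an option:
  (A) (0|1)*00: on '00' the DFA goes S → S → S and rejects (S ∉ Accept), but the regex matches it → eliminate
  (B) (0|1)*10: agrees with the DFA on every string of length ≤ 6
  (C) (0|1)*11(0|1)*: on '10' the DFA goes S → U → T and accepts (T ∈ Accept), but the regex does not match it → eliminate
  (D) ((0|1)(0|1))*: on ε the DFA stays in S and rejects (S ∉ Accept), but the regex matches it → eliminate
Only (B) is consistent with the DFA.
(B) (0|1)*10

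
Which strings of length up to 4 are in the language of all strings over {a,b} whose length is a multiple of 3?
ε, aaa, aab, aba, abb, baa, bab, bba, bbb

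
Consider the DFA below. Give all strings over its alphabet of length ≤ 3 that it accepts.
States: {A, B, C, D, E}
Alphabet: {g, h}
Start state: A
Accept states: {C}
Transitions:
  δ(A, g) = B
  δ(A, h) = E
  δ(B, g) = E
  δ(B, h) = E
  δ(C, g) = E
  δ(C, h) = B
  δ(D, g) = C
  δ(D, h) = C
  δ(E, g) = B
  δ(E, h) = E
None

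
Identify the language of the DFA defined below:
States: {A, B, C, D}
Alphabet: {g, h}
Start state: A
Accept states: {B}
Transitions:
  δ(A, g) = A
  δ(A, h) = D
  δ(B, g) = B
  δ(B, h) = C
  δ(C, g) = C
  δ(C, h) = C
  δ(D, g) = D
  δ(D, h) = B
Testing a few strings:
  'hhg' → accept
  'hh' → accept
  'ghh' → accept
  'h' → reject
State roles: A=zero h's; B=two h's; C=≥ three h's (dead); D=one h
All strings over {g,h} containing exactly two h's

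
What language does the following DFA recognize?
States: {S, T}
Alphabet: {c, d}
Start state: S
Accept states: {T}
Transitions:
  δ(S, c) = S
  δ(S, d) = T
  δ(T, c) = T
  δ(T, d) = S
Testing a few strings:
  'dcd' → reject
  'ddd' → accept
  'cd' → accept
  'dd' → reject
State roles: S=even number of d's so far; T=odd number of d's so far
All strings over {c,d} with an odd number of d's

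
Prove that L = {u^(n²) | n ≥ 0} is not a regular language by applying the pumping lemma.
Assume L is regular with pumping length p. Idea: pumping adds a fixed amount, but gaps between consecutive squares grow.
Choose s = u^(p²) (length p² ≥ p). By the pumping lemma, s = xyz with |xy| ≤ p, |y| > 0, so |y| = k with 1 ≤ k ≤ p. Then |xy²z| = p²+k. Since p² < p²+k ≤ p²+p < (p+1)², the length p²+k lies strictly between consecutive squares, so it is not a perfect square and xy²z ∉ L.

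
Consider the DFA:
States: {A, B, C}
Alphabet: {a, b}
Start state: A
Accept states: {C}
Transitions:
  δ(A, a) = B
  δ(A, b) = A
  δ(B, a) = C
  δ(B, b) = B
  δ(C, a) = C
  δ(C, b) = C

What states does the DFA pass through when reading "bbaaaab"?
read 'b': A → A
  read 'b': A → A
  read 'a': A → B
  read 'a': B → C
  read 'a': C → C
  read 'a': C → C
  read 'b': C → C
A -> A -> A -> B -> C -> C -> C -> C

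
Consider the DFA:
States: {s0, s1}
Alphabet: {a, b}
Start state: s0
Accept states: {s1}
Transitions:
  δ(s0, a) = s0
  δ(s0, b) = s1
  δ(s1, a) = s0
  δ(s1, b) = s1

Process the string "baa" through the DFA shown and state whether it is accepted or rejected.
Processing string "baa":
  s0 --b--> s1
  s1 --a--> s0
  s0 --a--> s0
Final state: s0
Accept states: {s1}
No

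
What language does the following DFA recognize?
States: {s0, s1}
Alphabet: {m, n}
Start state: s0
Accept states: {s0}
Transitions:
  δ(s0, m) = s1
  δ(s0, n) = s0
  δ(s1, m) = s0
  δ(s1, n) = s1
Testing a few strings:
  'nmm' → accept
  'n' → accept
  'nn' → accept
  'nmn' → reject
State roles: s0=even number of m's so far; s1=odd number of m's so far
All strings over {m,n} with an even number of m's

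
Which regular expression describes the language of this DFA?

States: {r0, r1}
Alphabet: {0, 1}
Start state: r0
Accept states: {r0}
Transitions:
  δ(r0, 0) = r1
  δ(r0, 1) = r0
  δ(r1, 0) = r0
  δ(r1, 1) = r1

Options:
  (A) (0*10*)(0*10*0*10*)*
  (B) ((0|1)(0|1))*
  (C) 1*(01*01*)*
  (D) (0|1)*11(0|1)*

Check each option against the DFA on short strings; one disagreement eliminates an option:
  (A) (0*10*)(0*10*0*10*)*: on ε the DFA stays in r0 and accepts (r0 ∈ Accept), but the regex does not match it → eliminate
  (B) ((0|1)(0|1))*: on '1' the DFA goes r0 → r0 and accepts (r0 ∈ Accept), but the regex does not match it → eliminate
  (C) 1*(01*01*)*: agrees with the DFA on every string of length ≤ 6
  (D) (0|1)*11(0|1)*: on ε the DFA stays in r0 and accepts (r0 ∈ Accept), but the regex does not match it → eliminate
Only (C) is consistent with the DFA.
(C) 1*(01*01*)*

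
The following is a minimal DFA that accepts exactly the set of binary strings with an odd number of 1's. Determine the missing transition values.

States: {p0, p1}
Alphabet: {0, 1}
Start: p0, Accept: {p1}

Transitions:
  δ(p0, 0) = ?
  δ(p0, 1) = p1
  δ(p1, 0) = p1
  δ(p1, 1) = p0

From the language and accept set, identify what each state tracks — p0: even number of 1's so far; p1: odd number of 1's so far.
Each missing δ(q, a) is the state matching the new tracked value after reading a.
δ(p0, 0) = p0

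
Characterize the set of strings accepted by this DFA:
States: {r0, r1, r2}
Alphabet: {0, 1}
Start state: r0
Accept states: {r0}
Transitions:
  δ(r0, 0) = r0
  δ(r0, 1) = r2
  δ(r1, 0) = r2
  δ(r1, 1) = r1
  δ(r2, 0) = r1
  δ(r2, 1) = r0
Testing a few strings:
  '10' → reject
  '000' → accept
  '1' → reject
  '011' → accept
State roles: r0=value ≡ 0 (mod 3); r1=value ≡ 2 (mod 3); r2=value ≡ 1 (mod 3)
All binary strings representing a multiple of 3 (read in base 2; leading zeros allowed and ε counts as 0)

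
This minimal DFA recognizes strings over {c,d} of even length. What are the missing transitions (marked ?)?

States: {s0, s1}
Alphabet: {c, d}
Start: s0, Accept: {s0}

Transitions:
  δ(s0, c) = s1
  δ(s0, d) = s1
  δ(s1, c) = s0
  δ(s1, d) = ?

From the language and accept set, identify what each state tracks — s0: even length so far; s1: odd length so far.
Each missing δ(q, a) is the state matching the new tracked value after reading a.
δ(s1, d) = s0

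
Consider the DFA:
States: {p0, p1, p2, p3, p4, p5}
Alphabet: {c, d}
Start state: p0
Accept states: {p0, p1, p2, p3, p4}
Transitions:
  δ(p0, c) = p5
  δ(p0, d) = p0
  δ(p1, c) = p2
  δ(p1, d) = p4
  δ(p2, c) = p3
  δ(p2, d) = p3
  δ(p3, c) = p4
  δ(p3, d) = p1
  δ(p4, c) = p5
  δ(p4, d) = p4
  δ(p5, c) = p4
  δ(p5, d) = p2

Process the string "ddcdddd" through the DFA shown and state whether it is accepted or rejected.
Processing string "ddcdddd":
  p0 --d--> p0
  p0 --d--> p0
  p0 --c--> p5
  p5 --d--> p2
  p2 --d--> p3
  p3 --d--> p1
  p1 --d--> p4
Final state: p4
Accept states: {p0, p1, p2, p3, p4}
Yes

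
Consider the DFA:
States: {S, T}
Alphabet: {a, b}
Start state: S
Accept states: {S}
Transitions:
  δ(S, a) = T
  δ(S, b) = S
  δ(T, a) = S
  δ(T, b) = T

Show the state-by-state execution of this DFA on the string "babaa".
read 'b': S → S
  read 'a': S → T
  read 'b': T → T
  read 'a': T → S
  read 'a': S → T
S -> S -> T -> T -> S -> T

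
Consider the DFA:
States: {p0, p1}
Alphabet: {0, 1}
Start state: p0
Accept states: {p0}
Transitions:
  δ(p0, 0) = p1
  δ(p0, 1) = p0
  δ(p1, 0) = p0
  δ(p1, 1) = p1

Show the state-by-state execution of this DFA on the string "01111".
read '0': p0 → p1
  read '1': p1 → p1
  read '1': p1 → p1
  read '1': p1 → p1
  read '1': p1 → p1
p0 -> p1 -> p1 -> p1 -> p1 -> p1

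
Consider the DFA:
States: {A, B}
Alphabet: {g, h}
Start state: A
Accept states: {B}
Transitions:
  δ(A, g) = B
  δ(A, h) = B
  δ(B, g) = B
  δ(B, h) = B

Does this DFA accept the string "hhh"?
Processing string "hhh":
  A --h--> B
  B --h--> B
  B --h--> B
Final state: B
Accept states: {B}
Yes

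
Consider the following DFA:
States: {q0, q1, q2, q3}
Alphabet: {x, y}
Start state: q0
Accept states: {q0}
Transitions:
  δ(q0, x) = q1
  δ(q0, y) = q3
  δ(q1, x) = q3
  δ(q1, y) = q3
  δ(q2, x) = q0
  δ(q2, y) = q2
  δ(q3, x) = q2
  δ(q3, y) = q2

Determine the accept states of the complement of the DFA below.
Complement accept states = All states \ Original accept states
= {q0, q1, q2, q3} \ {q0}
{q1, q2, q3}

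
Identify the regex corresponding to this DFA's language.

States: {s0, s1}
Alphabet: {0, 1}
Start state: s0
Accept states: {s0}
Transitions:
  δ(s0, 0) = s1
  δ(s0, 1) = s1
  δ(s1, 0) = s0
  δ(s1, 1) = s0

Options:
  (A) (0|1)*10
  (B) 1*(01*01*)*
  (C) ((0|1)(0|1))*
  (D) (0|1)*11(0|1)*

Check each option against the DFA on short strings; one disagreement eliminates an option:
  (A) (0|1)*10: on ε the DFA stays in s0 and accepts (s0 ∈ Accept), but the regex does not match it → eliminate
  (B) 1*(01*01*)*: on '1' the DFA goes s0 → s1 and rejects (s1 ∉ Accept), but the regex matches it → eliminate
  (C) ((0|1)(0|1))*: agrees with the DFA on every string of length ≤ 6
  (D) (0|1)*11(0|1)*: on ε the DFA stays in s0 and accepts (s0 ∈ Accept), but the regex does not match it → eliminate
Only (C) is consistent with the DFA.
(C) ((0|1)(0|1))*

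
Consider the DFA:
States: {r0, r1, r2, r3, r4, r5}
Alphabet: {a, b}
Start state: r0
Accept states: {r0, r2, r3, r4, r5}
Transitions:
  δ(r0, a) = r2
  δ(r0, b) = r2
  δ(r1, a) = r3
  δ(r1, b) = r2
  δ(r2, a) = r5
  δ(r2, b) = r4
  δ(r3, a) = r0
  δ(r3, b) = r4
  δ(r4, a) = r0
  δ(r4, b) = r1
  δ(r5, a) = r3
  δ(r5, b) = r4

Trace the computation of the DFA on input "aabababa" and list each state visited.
read 'a': r0 → r2
  read 'a': r2 → r5
  read 'b': r5 → r4
  read 'a': r4 → r0
  read 'b': r0 → r2
  read 'a': r2 → r5
  read 'b': r5 → r4
  read 'a': r4 → r0
r0 -> r2 -> r5 -> r4 -> r0 -> r2 -> r5 -> r4 -> r0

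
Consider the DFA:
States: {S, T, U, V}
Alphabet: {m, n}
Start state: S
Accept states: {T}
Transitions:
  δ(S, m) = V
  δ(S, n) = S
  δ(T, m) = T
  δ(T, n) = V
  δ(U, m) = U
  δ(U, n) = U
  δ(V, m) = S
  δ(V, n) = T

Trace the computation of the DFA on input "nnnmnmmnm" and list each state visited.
read 'n': S → S
  read 'n': S → S
  read 'n': S → S
  read 'm': S → V
  read 'n': V → T
  read 'm': T → T
  read 'm': T → T
  read 'n': T → V
  read 'm': V → S
S -> S -> S -> S -> V -> T -> T -> T -> V -> S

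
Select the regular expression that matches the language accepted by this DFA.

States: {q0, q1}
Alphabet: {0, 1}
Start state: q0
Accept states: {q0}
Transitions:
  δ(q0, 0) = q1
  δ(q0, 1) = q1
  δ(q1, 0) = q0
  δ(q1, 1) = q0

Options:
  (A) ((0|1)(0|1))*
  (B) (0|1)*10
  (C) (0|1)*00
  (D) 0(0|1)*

Check each option against the DFA on short strings; one disagreement eliminates an option:
  (A) ((0|1)(0|1))*: agrees with the DFA on every string of length ≤ 6
  (B) (0|1)*10: on ε the DFA stays in q0 and accepts (q0 ∈ Accept), but the regex does not match it → eliminate
  (C) (0|1)*00: on ε the DFA stays in q0 and accepts (q0 ∈ Accept), but the regex does not match it → eliminate
  (D) 0(0|1)*: on ε the DFA stays in q0 and accepts (q0 ∈ Accept), but the regex does not match it → eliminate
Only (A) is consistent with the DFA.
(A) ((0|1)(0|1))*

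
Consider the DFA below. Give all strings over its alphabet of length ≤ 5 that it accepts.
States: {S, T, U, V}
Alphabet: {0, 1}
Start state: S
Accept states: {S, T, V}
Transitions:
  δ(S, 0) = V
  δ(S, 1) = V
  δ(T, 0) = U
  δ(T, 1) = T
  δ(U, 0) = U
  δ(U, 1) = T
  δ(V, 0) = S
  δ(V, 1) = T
ε, 0, 1, 00, 01, 10, 11, 000, 001, 011, 100, 101, 111, 0000, 0001, 0010, 0011, 0101, 0111, 1000, 1001, 1010, 1011, 1101, 1111, 00000, 00001, 00011, 00100, 00101, 00111, 01001, 01011, 01101, 01111, 10000, 10001, 10011, 10100, 10101, 10111, 11001, 11011, 11101, 11111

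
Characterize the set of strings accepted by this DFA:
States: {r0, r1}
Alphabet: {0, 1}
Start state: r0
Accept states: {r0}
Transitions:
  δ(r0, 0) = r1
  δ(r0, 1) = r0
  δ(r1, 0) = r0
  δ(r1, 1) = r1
Testing a few strings:
  '01' → reject
  '111' → accept
  '1' → accept
  '0' → reject
State roles: r0=even number of 0's so far; r1=odd number of 0's so far
All binary strings with an even number of 0's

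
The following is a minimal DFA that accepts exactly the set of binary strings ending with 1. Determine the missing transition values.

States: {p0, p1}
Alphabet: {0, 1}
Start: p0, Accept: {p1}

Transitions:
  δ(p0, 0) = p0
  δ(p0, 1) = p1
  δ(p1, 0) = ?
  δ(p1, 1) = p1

From the language and accept set, identify what each state tracks — p0: last symbol not 1; p1: last symbol is 1.
Each missing δ(q, a) is the state matching the new tracked value after reading a.
δ(p1, 0) = p0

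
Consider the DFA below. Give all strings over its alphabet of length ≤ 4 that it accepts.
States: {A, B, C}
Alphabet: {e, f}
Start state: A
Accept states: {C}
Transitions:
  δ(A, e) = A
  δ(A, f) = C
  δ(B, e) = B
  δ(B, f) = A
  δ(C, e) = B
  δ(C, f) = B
f, ef, eef, eeef, feff, ffff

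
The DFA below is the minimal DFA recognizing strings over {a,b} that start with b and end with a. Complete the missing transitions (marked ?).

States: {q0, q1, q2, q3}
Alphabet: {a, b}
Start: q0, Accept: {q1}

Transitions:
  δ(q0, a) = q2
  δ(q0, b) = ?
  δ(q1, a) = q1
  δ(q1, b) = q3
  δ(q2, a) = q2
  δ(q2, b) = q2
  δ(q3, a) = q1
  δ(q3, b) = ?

From the language and accept set, identify what each state tracks — q0: no input read; q1: started with b, last symbol a; q2: started with a (dead); q3: started with b, last symbol b.
Each missing δ(q, a) is the state matching the new tracked value after reading a.
δ(q0, b) = q3; δ(q3, b) = q3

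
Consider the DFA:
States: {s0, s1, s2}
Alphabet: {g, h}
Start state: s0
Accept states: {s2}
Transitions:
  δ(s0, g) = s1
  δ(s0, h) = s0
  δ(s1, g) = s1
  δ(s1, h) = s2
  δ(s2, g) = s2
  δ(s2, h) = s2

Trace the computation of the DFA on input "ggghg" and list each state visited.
read 'g': s0 → s1
  read 'g': s1 → s1
  read 'g': s1 → s1
  read 'h': s1 → s2
  read 'g': s2 → s2
s0 -> s1 -> s1 -> s1 -> s2 -> s2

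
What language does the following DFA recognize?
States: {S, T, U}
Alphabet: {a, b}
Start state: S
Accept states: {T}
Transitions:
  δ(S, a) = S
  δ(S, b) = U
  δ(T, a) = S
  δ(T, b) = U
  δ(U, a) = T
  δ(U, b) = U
Testing a few strings:
  'aab' → reject
  'bbbb' → reject
  'b' → reject
  'ab' → reject
State roles: S=no suffix match; T=suffix is ba; U=one trailing b
All strings over {a,b} ending with ba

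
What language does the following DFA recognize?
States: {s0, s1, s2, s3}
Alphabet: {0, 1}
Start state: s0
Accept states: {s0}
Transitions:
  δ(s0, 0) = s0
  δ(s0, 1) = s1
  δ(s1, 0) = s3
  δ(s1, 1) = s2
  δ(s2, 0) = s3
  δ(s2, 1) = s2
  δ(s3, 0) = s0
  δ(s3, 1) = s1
Testing a few strings:
  '0000' → accept
  '010' → reject
  '001' → reject
  '11' → reject
State roles: s0=value ≡ 0 (mod 4); s1=value ≡ 1 (mod 4); s2=value ≡ 3 (mod 4); s3=value ≡ 2 (mod 4)
All binary strings representing a multiple of 4 (read in base 2; leading zeros allowed and ε counts as 0)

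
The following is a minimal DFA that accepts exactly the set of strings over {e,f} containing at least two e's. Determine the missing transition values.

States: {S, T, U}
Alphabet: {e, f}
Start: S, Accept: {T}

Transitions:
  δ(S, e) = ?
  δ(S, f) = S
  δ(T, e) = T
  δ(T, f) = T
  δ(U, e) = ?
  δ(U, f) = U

From the language and accept set, identify what each state tracks — S: zero e's seen; T: ≥ two e's seen; U: one e seen.
Each missing δ(q, a) is the state matching the new tracked value after reading a.
δ(S, e) = U; δ(U, e) = T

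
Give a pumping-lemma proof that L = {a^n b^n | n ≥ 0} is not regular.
Assume L is regular with pumping length p. Idea: pumping the a-block changes the count balance.
Choose s = a^p b^p (length 2p ≥ p). By the pumping lemma, s = xyz with |xy| ≤ p, |y| > 0. So y = a^k for some k > 0 (since xy is entirely within the a's). Pumping gives xy²z = a^(p+k) b^p, which is not in L since p+k ≠ p.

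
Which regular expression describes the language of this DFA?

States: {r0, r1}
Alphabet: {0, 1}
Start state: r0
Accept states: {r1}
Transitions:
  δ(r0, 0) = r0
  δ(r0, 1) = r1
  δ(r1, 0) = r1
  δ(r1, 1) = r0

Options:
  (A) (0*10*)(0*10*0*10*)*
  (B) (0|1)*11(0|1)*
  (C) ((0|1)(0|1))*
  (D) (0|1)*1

Check each option against the DFA on short strings; one disagreement eliminates an option:
  (A) (0*10*)(0*10*0*10*)*: agrees with the DFA on every string of length ≤ 6
  (B) (0|1)*11(0|1)*: on '1' the DFA goes r0 → r1 and accepts (r1 ∈ Accept), but the regex does not match it → eliminate
  (C) ((0|1)(0|1))*: on ε the DFA stays in r0 and rejects (r0 ∉ Accept), but the regex matches it → eliminate
  (D) (0|1)*1: on '10' the DFA goes r0 → r1 → r1 and accepts (r1 ∈ Accept), but the regex does not match it → eliminate
Only (A) is consistent with the DFA.
(A) (0*10*)(0*10*0*10*)*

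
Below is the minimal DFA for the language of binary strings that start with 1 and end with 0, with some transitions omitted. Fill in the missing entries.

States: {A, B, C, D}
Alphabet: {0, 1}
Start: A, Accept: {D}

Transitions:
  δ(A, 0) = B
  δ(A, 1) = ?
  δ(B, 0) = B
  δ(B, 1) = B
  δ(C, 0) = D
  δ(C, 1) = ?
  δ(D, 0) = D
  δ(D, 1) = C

From the language and accept set, identify what each state tracks — A: no input read; B: started with 0 (dead); C: started with 1, last symbol 1; D: started with 1, last symbol 0.
Each missing δ(q, a) is the state matching the new tracked value after reading a.
δ(A, 1) = C; δ(C, 1) = C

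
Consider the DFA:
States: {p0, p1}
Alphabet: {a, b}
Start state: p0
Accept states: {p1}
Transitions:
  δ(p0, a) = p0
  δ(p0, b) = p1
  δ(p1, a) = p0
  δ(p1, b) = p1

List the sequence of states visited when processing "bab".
read 'b': p0 → p1
  read 'a': p1 → p0
  read 'b': p0 → p1
p0 -> p1 -> p0 -> p1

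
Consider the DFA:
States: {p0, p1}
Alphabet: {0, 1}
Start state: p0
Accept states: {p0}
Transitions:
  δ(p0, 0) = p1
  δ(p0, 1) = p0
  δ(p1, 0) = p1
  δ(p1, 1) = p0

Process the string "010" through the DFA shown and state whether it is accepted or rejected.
Processing string "010":
  p0 --0--> p1
  p1 --1--> p0
  p0 --0--> p1
Final state: p1
Accept states: {p0}
No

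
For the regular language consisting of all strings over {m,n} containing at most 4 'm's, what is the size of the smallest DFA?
By Myhill–Nerode, count the distinguishable equivalence classes: 6 classes — having seen 0, 1, …, 4, or >4 copies of 'm'; counts 0 through 4 are accepting and >4 is dead.
6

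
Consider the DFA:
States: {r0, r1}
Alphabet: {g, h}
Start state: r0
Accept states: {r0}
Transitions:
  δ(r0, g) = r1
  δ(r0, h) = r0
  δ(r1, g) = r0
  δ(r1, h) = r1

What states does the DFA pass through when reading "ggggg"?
read 'g': r0 → r1
  read 'g': r1 → r0
  read 'g': r0 → r1
  read 'g': r1 → r0
  read 'g': r0 → r1
r0 -> r1 -> r0 -> r1 -> r0 -> r1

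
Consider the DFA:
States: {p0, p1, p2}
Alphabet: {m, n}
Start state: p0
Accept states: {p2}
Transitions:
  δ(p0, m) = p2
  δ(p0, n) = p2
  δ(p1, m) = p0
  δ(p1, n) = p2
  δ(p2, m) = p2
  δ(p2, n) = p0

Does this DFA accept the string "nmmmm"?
Processing string "nmmmm":
  p0 --n--> p2
  p2 --m--> p2
  p2 --m--> p2
  p2 --m--> p2
  p2 --m--> p2
Final state: p2
Accept states: {p2}
Yes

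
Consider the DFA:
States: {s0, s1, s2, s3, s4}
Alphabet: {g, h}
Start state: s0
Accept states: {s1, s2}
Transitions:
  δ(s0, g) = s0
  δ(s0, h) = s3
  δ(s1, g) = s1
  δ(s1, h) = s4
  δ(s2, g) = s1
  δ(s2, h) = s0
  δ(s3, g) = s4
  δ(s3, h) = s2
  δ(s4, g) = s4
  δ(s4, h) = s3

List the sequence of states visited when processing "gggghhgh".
read 'g': s0 → s0
  read 'g': s0 → s0
  read 'g': s0 → s0
  read 'g': s0 → s0
  read 'h': s0 → s3
  read 'h': s3 → s2
  read 'g': s2 → s1
  read 'h': s1 → s4
s0 -> s0 -> s0 -> s0 -> s0 -> s3 -> s2 -> s1 -> s4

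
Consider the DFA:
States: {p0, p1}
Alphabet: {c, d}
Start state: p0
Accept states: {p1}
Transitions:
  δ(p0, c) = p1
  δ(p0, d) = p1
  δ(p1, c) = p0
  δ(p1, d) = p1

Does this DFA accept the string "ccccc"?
Processing string "ccccc":
  p0 --c--> p1
  p1 --c--> p0
  p0 --c--> p1
  p1 --c--> p0
  p0 --c--> p1
Final state: p1
Accept states: {p1}
Yes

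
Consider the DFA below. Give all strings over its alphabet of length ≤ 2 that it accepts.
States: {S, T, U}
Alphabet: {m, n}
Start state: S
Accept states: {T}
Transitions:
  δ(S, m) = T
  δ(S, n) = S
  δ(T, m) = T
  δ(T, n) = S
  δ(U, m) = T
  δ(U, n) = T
m, mm, nm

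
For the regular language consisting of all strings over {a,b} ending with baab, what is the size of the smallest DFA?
By Myhill–Nerode, count the distinguishable equivalence classes: 5 classes — one per longest suffix of the input that is a prefix of 'baab' (lengths 0 through 4); only the length-4 class is accepting.
5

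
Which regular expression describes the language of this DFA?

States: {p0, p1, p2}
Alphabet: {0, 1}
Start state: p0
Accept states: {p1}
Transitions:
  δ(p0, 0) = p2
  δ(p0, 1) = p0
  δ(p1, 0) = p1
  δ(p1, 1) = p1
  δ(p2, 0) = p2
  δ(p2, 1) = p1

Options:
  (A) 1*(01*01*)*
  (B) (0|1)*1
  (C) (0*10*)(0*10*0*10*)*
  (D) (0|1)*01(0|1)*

Check each option against the DFA on short strings; one disagreement eliminates an option:
  (A) 1*(01*01*)*: on ε the DFA stays in p0 and rejects (p0 ∉ Accept), but the regex matches it → eliminate
  (B) (0|1)*1: on '1' the DFA goes p0 → p0 and rejects (p0 ∉ Accept), but the regex matches it → eliminate
  (C) (0*10*)(0*10*0*10*)*: on '1' the DFA goes p0 → p0 and rejects (p0 ∉ Accept), but the regex matches it → eliminate
  (D) (0|1)*01(0|1)*: agrees with the DFA on every string of length ≤ 6
Only (D) is consistent with the DFA.
(D) (0|1)*01(0|1)*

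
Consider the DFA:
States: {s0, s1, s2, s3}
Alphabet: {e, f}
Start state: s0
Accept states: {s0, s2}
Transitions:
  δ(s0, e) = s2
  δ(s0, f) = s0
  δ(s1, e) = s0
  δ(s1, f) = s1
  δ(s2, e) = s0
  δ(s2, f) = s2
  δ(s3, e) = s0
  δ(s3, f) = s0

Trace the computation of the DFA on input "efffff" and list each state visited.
read 'e': s0 → s2
  read 'f': s2 → s2
  read 'f': s2 → s2
  read 'f': s2 → s2
  read 'f': s2 → s2
  read 'f': s2 → s2
s0 -> s2 -> s2 -> s2 -> s2 -> s2 -> s2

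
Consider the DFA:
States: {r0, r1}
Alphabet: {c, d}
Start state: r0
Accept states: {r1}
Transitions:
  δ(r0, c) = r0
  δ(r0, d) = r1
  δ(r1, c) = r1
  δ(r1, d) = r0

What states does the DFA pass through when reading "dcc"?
read 'd': r0 → r1
  read 'c': r1 → r1
  read 'c': r1 → r1
r0 -> r1 -> r1 -> r1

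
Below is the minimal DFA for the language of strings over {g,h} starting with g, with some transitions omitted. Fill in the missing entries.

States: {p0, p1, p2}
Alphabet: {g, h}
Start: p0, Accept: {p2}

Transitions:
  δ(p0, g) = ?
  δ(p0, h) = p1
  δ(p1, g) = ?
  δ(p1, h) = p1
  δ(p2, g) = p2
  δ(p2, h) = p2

From the language and accept set, identify what each state tracks — p0: no input read; p1: started with h (dead); p2: started with g.
Each missing δ(q, a) is the state matching the new tracked value after reading a.
δ(p0, g) = p2; δ(p1, g) = p1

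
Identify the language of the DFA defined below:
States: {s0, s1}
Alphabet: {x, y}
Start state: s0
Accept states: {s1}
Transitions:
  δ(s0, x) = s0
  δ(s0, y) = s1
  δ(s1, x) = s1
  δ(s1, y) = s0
Testing a few strings:
  'x' → reject
  'xxy' → accept
  'y' → accept
  'yxx' → accept
State roles: s0=even number of y's so far; s1=odd number of y's so far
All strings over {x,y} with an odd number of y's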